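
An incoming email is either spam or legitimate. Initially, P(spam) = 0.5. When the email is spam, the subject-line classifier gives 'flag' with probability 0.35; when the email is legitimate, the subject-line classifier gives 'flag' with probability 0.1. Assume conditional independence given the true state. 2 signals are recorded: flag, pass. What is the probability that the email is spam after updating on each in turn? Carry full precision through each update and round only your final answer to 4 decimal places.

Apply Bayes' rule sequentially, carrying P(spam) forward.
After 'flag': P(spam) = 0.35·0.5000 / (0.35·0.5000 + 0.1·0.5000) ≈ 0.7778
After 'pass': P(spam) = 0.65·0.7778 / (0.65·0.7778 + 0.9·0.2222) ≈ 0.7165

0.7165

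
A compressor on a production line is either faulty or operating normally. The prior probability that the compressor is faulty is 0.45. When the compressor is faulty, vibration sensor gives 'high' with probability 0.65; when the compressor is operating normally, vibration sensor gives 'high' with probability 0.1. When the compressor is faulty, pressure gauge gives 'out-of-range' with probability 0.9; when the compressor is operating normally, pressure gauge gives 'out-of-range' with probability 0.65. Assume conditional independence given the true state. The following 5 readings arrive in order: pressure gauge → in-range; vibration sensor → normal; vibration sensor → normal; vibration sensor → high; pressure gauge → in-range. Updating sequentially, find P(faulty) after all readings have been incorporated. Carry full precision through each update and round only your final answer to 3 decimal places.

After pressure gauge='in-range': P(faulty) = 0.1·0.4500 / (0.1·0.4500 + 0.35·0.5500) ≈ 0.1895
After vibration sensor='normal': P(faulty) = 0.35·0.1895 / (0.35·0.1895 + 0.9·0.8105) ≈ 0.0833
After vibration sensor='normal': P(faulty) = 0.35·0.0833 / (0.35·0.0833 + 0.9·0.9167) ≈ 0.0341
After vibration sensor='high': P(faulty) = 0.65·0.0341 / (0.65·0.0341 + 0.1·0.9659) ≈ 0.1869
After pressure gauge='in-range': P(faulty) = 0.1·0.1869 / (0.1·0.1869 + 0.35·0.8131) ≈ 0.0616

0.062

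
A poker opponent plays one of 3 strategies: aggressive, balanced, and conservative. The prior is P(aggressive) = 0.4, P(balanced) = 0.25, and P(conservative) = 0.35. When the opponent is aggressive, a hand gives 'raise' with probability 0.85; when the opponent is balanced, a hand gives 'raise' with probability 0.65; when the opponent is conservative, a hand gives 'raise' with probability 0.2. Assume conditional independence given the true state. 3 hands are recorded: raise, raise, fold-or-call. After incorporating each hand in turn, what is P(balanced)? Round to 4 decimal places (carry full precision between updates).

0.4039

After 'raise': normaliser = 0.85·0.4000 + 0.65·0.2500 + 0.2·0.3500; P(aggressive) ≈ 0.5939, P(balanced) ≈ 0.2838, P(conservative) ≈ 0.1223
After 'raise': normaliser = 0.85·0.5939 + 0.65·0.2838 + 0.2·0.1223; P(aggressive) ≈ 0.7072, P(balanced) ≈ 0.2585, P(conservative) ≈ 0.0343
After 'fold-or-call': normaliser = 0.15·0.7072 + 0.35·0.2585 + 0.8·0.0343; P(aggressive) ≈ 0.4737, P(balanced) ≈ 0.4039, P(conservative) ≈ 0.1224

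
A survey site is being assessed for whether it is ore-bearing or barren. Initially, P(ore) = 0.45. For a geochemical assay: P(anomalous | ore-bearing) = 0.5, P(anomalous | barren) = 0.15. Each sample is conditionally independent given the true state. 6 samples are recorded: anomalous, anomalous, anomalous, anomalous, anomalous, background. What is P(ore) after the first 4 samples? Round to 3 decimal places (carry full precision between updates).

0.990

After 'anomalous': P(ore) = 0.5·0.4500 / (0.5·0.4500 + 0.15·0.5500) ≈ 0.7317
After 'anomalous': P(ore) = 0.5·0.7317 / (0.5·0.7317 + 0.15·0.2683) ≈ 0.9009
After 'anomalous': P(ore) = 0.5·0.9009 / (0.5·0.9009 + 0.15·0.0991) ≈ 0.9681
After 'anomalous': P(ore) = 0.5·0.9681 / (0.5·0.9681 + 0.15·0.0319) ≈ 0.9902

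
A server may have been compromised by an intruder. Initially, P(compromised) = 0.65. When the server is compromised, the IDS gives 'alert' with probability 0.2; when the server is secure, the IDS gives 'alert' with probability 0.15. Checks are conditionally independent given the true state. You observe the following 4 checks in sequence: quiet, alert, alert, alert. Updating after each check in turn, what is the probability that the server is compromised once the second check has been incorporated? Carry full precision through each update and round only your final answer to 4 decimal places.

0.6997

After 'quiet': P(compromised) = 0.8·0.6500 / (0.8·0.6500 + 0.85·0.3500) ≈ 0.6361
After 'alert': P(compromised) = 0.2·0.6361 / (0.2·0.6361 + 0.15·0.3639) ≈ 0.6997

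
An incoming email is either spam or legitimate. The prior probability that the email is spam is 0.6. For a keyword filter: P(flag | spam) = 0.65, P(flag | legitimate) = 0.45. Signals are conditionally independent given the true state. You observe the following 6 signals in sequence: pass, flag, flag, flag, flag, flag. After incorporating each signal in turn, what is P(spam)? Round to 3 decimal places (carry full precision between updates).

Each posterior becomes the prior for the next update.
After 'pass': P(spam) = 0.35·0.6000 / (0.35·0.6000 + 0.55·0.4000) ≈ 0.4884
After 'flag': P(spam) = 0.65·0.4884 / (0.65·0.4884 + 0.45·0.5116) ≈ 0.5796
After 'flag': P(spam) = 0.65·0.5796 / (0.65·0.5796 + 0.45·0.4204) ≈ 0.6657
After 'flag': P(spam) = 0.65·0.6657 / (0.65·0.6657 + 0.45·0.3343) ≈ 0.7421
After 'flag': P(spam) = 0.65·0.7421 / (0.65·0.7421 + 0.45·0.2579) ≈ 0.8060
After 'flag': P(spam) = 0.65·0.8060 / (0.65·0.8060 + 0.45·0.1940) ≈ 0.8572

0.857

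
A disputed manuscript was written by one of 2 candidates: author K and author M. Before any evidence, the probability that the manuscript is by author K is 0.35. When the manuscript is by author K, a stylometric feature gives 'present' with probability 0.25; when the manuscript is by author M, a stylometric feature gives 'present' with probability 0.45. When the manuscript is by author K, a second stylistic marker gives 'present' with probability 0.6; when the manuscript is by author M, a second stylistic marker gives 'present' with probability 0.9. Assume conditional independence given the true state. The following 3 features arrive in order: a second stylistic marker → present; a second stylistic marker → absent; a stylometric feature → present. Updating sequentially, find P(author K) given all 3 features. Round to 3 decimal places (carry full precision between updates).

0.444

After a second stylistic marker='present': P(author K) = 0.6·0.3500 / (0.6·0.3500 + 0.9·0.6500) ≈ 0.2642
After a second stylistic marker='absent': P(author K) = 0.4·0.2642 / (0.4·0.2642 + 0.1·0.7358) ≈ 0.5895
After a stylometric feature='present': P(author K) = 0.25·0.5895 / (0.25·0.5895 + 0.45·0.4105) ≈ 0.4437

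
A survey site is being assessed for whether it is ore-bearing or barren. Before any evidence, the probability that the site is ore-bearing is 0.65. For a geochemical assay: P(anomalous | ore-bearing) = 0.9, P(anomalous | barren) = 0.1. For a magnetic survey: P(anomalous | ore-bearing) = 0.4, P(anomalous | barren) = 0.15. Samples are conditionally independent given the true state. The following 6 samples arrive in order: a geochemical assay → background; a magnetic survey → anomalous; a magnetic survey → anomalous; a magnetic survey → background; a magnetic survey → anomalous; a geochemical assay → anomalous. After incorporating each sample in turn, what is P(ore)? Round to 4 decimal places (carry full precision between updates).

Apply Bayes' rule sequentially, carrying P(ore) forward.
After a geochemical assay='background': P(ore) = 0.1·0.6500 / (0.1·0.6500 + 0.9·0.3500) ≈ 0.1711
After a magnetic survey='anomalous': P(ore) = 0.4·0.1711 / (0.4·0.1711 + 0.15·0.8289) ≈ 0.3549
After a magnetic survey='anomalous': P(ore) = 0.4·0.3549 / (0.4·0.3549 + 0.15·0.6451) ≈ 0.5947
After a magnetic survey='background': P(ore) = 0.6·0.5947 / (0.6·0.5947 + 0.85·0.4053) ≈ 0.5088
After a magnetic survey='anomalous': P(ore) = 0.4·0.5088 / (0.4·0.5088 + 0.15·0.4912) ≈ 0.7342
After a geochemical assay='anomalous': P(ore) = 0.9·0.7342 / (0.9·0.7342 + 0.1·0.2658) ≈ 0.9613

0.9613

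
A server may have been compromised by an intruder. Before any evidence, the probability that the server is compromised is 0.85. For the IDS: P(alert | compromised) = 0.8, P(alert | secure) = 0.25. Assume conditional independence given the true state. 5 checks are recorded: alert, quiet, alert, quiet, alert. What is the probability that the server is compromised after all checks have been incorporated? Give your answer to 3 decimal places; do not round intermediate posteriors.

Each posterior becomes the prior for the next update.
After 'alert': P(compromised) = 0.8·0.8500 / (0.8·0.8500 + 0.25·0.1500) ≈ 0.9477
After 'quiet': P(compromised) = 0.2·0.9477 / (0.2·0.9477 + 0.75·0.0523) ≈ 0.8286
After 'alert': P(compromised) = 0.8·0.8286 / (0.8·0.8286 + 0.25·0.1714) ≈ 0.9393
After 'quiet': P(compromised) = 0.2·0.9393 / (0.2·0.9393 + 0.75·0.0607) ≈ 0.8049
After 'alert': P(compromised) = 0.8·0.8049 / (0.8·0.8049 + 0.25·0.1951) ≈ 0.9296

0.930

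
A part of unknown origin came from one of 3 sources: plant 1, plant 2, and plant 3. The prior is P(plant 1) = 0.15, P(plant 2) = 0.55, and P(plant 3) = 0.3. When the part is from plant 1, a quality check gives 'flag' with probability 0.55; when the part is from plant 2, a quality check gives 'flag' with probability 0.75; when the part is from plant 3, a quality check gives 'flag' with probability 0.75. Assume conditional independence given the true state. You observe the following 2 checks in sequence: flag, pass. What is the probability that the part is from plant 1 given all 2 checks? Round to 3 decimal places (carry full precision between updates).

After 'flag': normaliser = 0.55·0.1500 + 0.75·0.5500 + 0.75·0.3000; P(plant 1) ≈ 0.1146, P(plant 2) ≈ 0.5729, P(plant 3) ≈ 0.3125
After 'pass': normaliser = 0.45·0.1146 + 0.25·0.5729 + 0.25·0.3125; P(plant 1) ≈ 0.1889, P(plant 2) ≈ 0.5248, P(plant 3) ≈ 0.2863

0.189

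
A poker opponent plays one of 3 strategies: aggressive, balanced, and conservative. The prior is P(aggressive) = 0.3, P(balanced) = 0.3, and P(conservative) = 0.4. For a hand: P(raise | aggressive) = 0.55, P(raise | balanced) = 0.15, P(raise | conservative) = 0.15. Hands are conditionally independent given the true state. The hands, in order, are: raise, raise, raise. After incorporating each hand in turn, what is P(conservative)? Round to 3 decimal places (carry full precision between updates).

0.026

After 'raise': normaliser = 0.55·0.3000 + 0.15·0.3000 + 0.15·0.4000; P(aggressive) ≈ 0.6111, P(balanced) ≈ 0.1667, P(conservative) ≈ 0.2222
After 'raise': normaliser = 0.55·0.6111 + 0.15·0.1667 + 0.15·0.2222; P(aggressive) ≈ 0.8521, P(balanced) ≈ 0.0634, P(conservative) ≈ 0.0845
After 'raise': normaliser = 0.55·0.8521 + 0.15·0.0634 + 0.15·0.0845; P(aggressive) ≈ 0.9548, P(balanced) ≈ 0.0194, P(conservative) ≈ 0.0258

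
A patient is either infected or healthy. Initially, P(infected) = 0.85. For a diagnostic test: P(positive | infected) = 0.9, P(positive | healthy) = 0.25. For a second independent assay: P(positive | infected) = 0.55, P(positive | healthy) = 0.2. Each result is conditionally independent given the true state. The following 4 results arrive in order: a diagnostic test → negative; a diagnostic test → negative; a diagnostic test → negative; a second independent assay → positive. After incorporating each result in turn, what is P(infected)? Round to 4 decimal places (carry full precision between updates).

After a diagnostic test='negative': P(infected) = 0.1·0.8500 / (0.1·0.8500 + 0.75·0.1500) ≈ 0.4304
After a diagnostic test='negative': P(infected) = 0.1·0.4304 / (0.1·0.4304 + 0.75·0.5696) ≈ 0.0915
After a diagnostic test='negative': P(infected) = 0.1·0.0915 / (0.1·0.0915 + 0.75·0.9085) ≈ 0.0133
After a second independent assay='positive': P(infected) = 0.55·0.0133 / (0.55·0.0133 + 0.2·0.9867) ≈ 0.0356

0.0356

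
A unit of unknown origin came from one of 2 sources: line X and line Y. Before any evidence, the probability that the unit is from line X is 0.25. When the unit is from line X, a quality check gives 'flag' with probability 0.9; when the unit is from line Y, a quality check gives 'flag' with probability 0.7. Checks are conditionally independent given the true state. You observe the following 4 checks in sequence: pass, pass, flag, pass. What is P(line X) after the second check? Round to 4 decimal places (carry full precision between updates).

After 'pass': P(line X) = 0.1·0.2500 / (0.1·0.2500 + 0.3·0.7500) ≈ 0.1000
After 'pass': P(line X) = 0.1·0.1000 / (0.1·0.1000 + 0.3·0.9000) ≈ 0.0357

0.0357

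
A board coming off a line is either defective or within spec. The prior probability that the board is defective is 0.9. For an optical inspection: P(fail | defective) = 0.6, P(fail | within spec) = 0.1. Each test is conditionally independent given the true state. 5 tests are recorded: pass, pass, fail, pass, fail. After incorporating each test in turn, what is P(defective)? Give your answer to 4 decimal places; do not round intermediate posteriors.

Apply Bayes' rule sequentially, carrying P(defective) forward.
After 'pass': P(defective) = 0.4·0.9000 / (0.4·0.9000 + 0.9·0.1000) ≈ 0.8000
After 'pass': P(defective) = 0.4·0.8000 / (0.4·0.8000 + 0.9·0.2000) ≈ 0.6400
After 'fail': P(defective) = 0.6·0.6400 / (0.6·0.6400 + 0.1·0.3600) ≈ 0.9143
After 'pass': P(defective) = 0.4·0.9143 / (0.4·0.9143 + 0.9·0.0857) ≈ 0.8258
After 'fail': P(defective) = 0.6·0.8258 / (0.6·0.8258 + 0.1·0.1742) ≈ 0.9660

0.9660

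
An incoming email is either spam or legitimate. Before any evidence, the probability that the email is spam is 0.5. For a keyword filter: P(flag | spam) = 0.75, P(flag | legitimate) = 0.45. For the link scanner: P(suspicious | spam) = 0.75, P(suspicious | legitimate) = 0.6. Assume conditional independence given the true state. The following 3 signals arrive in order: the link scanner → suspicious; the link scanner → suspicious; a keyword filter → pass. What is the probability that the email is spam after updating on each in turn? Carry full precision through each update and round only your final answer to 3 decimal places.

0.415

After the link scanner='suspicious': P(spam) = 0.75·0.5000 / (0.75·0.5000 + 0.6·0.5000) ≈ 0.5556
After the link scanner='suspicious': P(spam) = 0.75·0.5556 / (0.75·0.5556 + 0.6·0.4444) ≈ 0.6098
After a keyword filter='pass': P(spam) = 0.25·0.6098 / (0.25·0.6098 + 0.55·0.3902) ≈ 0.4153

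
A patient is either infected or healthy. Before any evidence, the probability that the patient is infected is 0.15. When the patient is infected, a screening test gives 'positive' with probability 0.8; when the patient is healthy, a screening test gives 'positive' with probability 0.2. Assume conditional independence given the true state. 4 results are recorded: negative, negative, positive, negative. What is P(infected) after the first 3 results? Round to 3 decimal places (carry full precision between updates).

After 'negative': P(infected) = 0.2·0.1500 / (0.2·0.1500 + 0.8·0.8500) ≈ 0.0423
After 'negative': P(infected) = 0.2·0.0423 / (0.2·0.0423 + 0.8·0.9577) ≈ 0.0109
After 'positive': P(infected) = 0.8·0.0109 / (0.8·0.0109 + 0.2·0.9891) ≈ 0.0423

0.042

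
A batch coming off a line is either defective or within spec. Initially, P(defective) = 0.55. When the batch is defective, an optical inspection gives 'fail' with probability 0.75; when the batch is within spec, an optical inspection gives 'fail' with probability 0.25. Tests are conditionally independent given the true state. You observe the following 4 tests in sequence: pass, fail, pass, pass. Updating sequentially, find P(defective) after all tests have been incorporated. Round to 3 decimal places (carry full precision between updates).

0.120

Each posterior becomes the prior for the next update.
After 'pass': P(defective) = 0.25·0.5500 / (0.25·0.5500 + 0.75·0.4500) ≈ 0.2895
After 'fail': P(defective) = 0.75·0.2895 / (0.75·0.2895 + 0.25·0.7105) ≈ 0.5500
After 'pass': P(defective) = 0.25·0.5500 / (0.25·0.5500 + 0.75·0.4500) ≈ 0.2895
After 'pass': P(defective) = 0.25·0.2895 / (0.25·0.2895 + 0.75·0.7105) ≈ 0.1196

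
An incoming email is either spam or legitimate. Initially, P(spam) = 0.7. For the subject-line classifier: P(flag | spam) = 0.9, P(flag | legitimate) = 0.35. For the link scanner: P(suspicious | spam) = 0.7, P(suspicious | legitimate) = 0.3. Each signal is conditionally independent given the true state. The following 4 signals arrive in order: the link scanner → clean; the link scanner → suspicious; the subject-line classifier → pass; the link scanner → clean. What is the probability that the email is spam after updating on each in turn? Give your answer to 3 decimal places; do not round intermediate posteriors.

After the link scanner='clean': P(spam) = 0.3·0.7000 / (0.3·0.7000 + 0.7·0.3000) ≈ 0.5000
After the link scanner='suspicious': P(spam) = 0.7·0.5000 / (0.7·0.5000 + 0.3·0.5000) ≈ 0.7000
After the subject-line classifier='pass': P(spam) = 0.1·0.7000 / (0.1·0.7000 + 0.65·0.3000) ≈ 0.2642
After the link scanner='clean': P(spam) = 0.3·0.2642 / (0.3·0.2642 + 0.7·0.7358) ≈ 0.1333

0.133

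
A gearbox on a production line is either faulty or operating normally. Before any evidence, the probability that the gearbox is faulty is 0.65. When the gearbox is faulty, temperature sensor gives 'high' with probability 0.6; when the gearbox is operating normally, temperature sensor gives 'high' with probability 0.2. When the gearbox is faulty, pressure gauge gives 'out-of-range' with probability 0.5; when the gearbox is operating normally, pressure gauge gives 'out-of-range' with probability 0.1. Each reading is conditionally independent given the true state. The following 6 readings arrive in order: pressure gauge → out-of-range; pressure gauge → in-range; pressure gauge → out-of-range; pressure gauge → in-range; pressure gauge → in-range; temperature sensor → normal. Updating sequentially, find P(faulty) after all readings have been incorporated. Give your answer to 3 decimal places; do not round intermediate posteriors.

0.799

After pressure gauge='out-of-range': P(faulty) = 0.5·0.6500 / (0.5·0.6500 + 0.1·0.3500) ≈ 0.9028
After pressure gauge='in-range': P(faulty) = 0.5·0.9028 / (0.5·0.9028 + 0.9·0.0972) ≈ 0.8376
After pressure gauge='out-of-range': P(faulty) = 0.5·0.8376 / (0.5·0.8376 + 0.1·0.1624) ≈ 0.9627
After pressure gauge='in-range': P(faulty) = 0.5·0.9627 / (0.5·0.9627 + 0.9·0.0373) ≈ 0.9348
After pressure gauge='in-range': P(faulty) = 0.5·0.9348 / (0.5·0.9348 + 0.9·0.0652) ≈ 0.8884
After temperature sensor='normal': P(faulty) = 0.4·0.8884 / (0.4·0.8884 + 0.8·0.1116) ≈ 0.7992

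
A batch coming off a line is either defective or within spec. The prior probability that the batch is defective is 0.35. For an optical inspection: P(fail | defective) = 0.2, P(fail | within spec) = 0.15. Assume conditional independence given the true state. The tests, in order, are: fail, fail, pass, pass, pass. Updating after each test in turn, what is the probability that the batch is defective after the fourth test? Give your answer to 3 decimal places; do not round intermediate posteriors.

0.459

After 'fail': P(defective) = 0.2·0.3500 / (0.2·0.3500 + 0.15·0.6500) ≈ 0.4179
After 'fail': P(defective) = 0.2·0.4179 / (0.2·0.4179 + 0.15·0.5821) ≈ 0.4891
After 'pass': P(defective) = 0.8·0.4891 / (0.8·0.4891 + 0.85·0.5109) ≈ 0.4739
After 'pass': P(defective) = 0.8·0.4739 / (0.8·0.4739 + 0.85·0.5261) ≈ 0.4589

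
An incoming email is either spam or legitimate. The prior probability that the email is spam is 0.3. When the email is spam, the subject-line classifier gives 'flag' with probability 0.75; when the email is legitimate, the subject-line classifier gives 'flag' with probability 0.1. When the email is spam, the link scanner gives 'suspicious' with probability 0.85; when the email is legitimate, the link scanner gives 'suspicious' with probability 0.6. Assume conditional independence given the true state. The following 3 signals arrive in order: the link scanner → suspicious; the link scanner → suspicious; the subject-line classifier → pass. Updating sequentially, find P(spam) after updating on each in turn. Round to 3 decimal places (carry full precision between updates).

Each posterior becomes the prior for the next update.
After the link scanner='suspicious': P(spam) = 0.85·0.3000 / (0.85·0.3000 + 0.6·0.7000) ≈ 0.3778
After the link scanner='suspicious': P(spam) = 0.85·0.3778 / (0.85·0.3778 + 0.6·0.6222) ≈ 0.4624
After the subject-line classifier='pass': P(spam) = 0.25·0.4624 / (0.25·0.4624 + 0.9·0.5376) ≈ 0.1928

0.193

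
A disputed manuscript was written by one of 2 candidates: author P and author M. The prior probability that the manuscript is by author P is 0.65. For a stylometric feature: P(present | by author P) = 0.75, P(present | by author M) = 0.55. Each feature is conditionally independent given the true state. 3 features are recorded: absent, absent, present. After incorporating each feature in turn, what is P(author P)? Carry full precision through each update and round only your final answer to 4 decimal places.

After 'absent': P(author P) = 0.25·0.6500 / (0.25·0.6500 + 0.45·0.3500) ≈ 0.5078
After 'absent': P(author P) = 0.25·0.5078 / (0.25·0.5078 + 0.45·0.4922) ≈ 0.3643
After 'present': P(author P) = 0.75·0.3643 / (0.75·0.3643 + 0.55·0.6357) ≈ 0.4387

0.4387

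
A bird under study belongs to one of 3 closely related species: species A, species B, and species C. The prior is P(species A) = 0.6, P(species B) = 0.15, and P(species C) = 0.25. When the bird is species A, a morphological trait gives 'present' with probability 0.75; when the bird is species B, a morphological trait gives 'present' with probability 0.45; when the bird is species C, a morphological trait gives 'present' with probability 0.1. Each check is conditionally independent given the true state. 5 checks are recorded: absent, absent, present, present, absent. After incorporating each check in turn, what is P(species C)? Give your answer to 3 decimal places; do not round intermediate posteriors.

After 'absent': normaliser = 0.25·0.6000 + 0.55·0.1500 + 0.9·0.2500; P(species A) ≈ 0.3279, P(species B) ≈ 0.1803, P(species C) ≈ 0.4918
After 'absent': normaliser = 0.25·0.3279 + 0.55·0.1803 + 0.9·0.4918; P(species A) ≈ 0.1314, P(species B) ≈ 0.1590, P(species C) ≈ 0.7096
After 'present': normaliser = 0.75·0.1314 + 0.45·0.1590 + 0.1·0.7096; P(species A) ≈ 0.4088, P(species B) ≈ 0.2968, P(species C) ≈ 0.2944
After 'present': normaliser = 0.75·0.4088 + 0.45·0.2968 + 0.1·0.2944; P(species A) ≈ 0.6529, P(species B) ≈ 0.2844, P(species C) ≈ 0.0627
After 'absent': normaliser = 0.25·0.6529 + 0.55·0.2844 + 0.9·0.0627; P(species A) ≈ 0.4340, P(species B) ≈ 0.4160, P(species C) ≈ 0.1500

0.150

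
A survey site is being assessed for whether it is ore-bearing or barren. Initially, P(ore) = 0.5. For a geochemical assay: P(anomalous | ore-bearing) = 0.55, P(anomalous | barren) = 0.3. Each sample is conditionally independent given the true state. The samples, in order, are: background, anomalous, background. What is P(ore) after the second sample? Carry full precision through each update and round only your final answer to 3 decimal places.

After 'background': P(ore) = 0.45·0.5000 / (0.45·0.5000 + 0.7·0.5000) ≈ 0.3913
After 'anomalous': P(ore) = 0.55·0.3913 / (0.55·0.3913 + 0.3·0.6087) ≈ 0.5410

0.541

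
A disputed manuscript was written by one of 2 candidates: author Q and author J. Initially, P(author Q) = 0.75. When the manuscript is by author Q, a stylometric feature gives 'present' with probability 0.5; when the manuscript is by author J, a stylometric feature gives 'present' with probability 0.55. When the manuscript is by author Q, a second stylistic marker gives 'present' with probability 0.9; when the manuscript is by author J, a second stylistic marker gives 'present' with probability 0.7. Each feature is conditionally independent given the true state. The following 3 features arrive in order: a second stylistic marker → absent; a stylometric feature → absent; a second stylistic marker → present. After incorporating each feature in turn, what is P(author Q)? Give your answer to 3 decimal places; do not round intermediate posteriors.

0.588

Each posterior becomes the prior for the next update.
After a second stylistic marker='absent': P(author Q) = 0.1·0.7500 / (0.1·0.7500 + 0.3·0.2500) ≈ 0.5000
After a stylometric feature='absent': P(author Q) = 0.5·0.5000 / (0.5·0.5000 + 0.45·0.5000) ≈ 0.5263
After a second stylistic marker='present': P(author Q) = 0.9·0.5263 / (0.9·0.5263 + 0.7·0.4737) ≈ 0.5882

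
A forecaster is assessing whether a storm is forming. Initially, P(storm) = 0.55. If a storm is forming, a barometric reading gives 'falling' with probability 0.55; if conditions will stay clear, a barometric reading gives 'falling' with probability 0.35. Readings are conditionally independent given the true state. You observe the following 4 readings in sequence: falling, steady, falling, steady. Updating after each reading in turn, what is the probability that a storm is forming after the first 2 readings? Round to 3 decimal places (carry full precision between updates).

0.571

Each posterior becomes the prior for the next update.
After 'falling': P(storm) = 0.55·0.5500 / (0.55·0.5500 + 0.35·0.4500) ≈ 0.6576
After 'steady': P(storm) = 0.45·0.6576 / (0.45·0.6576 + 0.65·0.3424) ≈ 0.5708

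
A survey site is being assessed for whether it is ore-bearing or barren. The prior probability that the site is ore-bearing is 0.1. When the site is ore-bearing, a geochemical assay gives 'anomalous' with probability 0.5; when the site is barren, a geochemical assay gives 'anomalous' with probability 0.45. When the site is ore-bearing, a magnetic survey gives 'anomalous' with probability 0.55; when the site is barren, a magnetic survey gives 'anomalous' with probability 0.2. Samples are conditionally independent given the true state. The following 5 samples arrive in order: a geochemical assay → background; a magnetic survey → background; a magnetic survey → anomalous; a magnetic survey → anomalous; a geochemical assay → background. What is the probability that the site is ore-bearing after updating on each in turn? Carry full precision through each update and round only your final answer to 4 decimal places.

0.2809

Apply Bayes' rule sequentially, carrying P(ore) forward.
After a geochemical assay='background': P(ore) = 0.5·0.1000 / (0.5·0.1000 + 0.55·0.9000) ≈ 0.0917
After a magnetic survey='background': P(ore) = 0.45·0.0917 / (0.45·0.0917 + 0.8·0.9083) ≈ 0.0538
After a magnetic survey='anomalous': P(ore) = 0.55·0.0538 / (0.55·0.0538 + 0.2·0.9462) ≈ 0.1351
After a magnetic survey='anomalous': P(ore) = 0.55·0.1351 / (0.55·0.1351 + 0.2·0.8649) ≈ 0.3005
After a geochemical assay='background': P(ore) = 0.5·0.3005 / (0.5·0.3005 + 0.55·0.6995) ≈ 0.2809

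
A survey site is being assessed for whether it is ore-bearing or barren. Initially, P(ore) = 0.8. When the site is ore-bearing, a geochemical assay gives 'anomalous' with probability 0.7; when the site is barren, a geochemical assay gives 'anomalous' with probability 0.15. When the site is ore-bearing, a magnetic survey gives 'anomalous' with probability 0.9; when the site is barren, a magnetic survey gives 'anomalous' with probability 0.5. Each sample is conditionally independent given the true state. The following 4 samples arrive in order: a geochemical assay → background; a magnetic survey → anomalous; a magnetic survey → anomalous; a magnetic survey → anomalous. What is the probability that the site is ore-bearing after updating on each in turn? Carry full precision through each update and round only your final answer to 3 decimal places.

After a geochemical assay='background': P(ore) = 0.3·0.8000 / (0.3·0.8000 + 0.85·0.2000) ≈ 0.5854
After a magnetic survey='anomalous': P(ore) = 0.9·0.5854 / (0.9·0.5854 + 0.5·0.4146) ≈ 0.7176
After a magnetic survey='anomalous': P(ore) = 0.9·0.7176 / (0.9·0.7176 + 0.5·0.2824) ≈ 0.8206
After a magnetic survey='anomalous': P(ore) = 0.9·0.8206 / (0.9·0.8206 + 0.5·0.1794) ≈ 0.8917

0.892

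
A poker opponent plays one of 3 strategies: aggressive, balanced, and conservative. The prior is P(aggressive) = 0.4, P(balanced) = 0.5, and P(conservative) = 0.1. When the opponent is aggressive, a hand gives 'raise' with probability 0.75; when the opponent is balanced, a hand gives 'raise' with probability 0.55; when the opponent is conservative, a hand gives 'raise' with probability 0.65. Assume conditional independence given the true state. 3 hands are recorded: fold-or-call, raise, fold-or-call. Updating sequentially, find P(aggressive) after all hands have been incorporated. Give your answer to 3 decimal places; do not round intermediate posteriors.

0.228

After 'fold-or-call': normaliser = 0.25·0.4000 + 0.45·0.5000 + 0.35·0.1000; P(aggressive) ≈ 0.2778, P(balanced) ≈ 0.6250, P(conservative) ≈ 0.0972
After 'raise': normaliser = 0.75·0.2778 + 0.55·0.6250 + 0.65·0.0972; P(aggressive) ≈ 0.3386, P(balanced) ≈ 0.5587, P(conservative) ≈ 0.1027
After 'fold-or-call': normaliser = 0.25·0.3386 + 0.45·0.5587 + 0.35·0.1027; P(aggressive) ≈ 0.2275, P(balanced) ≈ 0.6758, P(conservative) ≈ 0.0966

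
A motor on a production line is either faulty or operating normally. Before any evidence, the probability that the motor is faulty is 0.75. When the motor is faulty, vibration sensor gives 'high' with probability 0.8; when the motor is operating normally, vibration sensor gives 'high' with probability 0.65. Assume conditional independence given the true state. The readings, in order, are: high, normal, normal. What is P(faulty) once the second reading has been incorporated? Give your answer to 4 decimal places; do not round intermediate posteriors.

0.6784

Apply Bayes' rule sequentially, carrying P(faulty) forward.
After 'high': P(faulty) = 0.8·0.7500 / (0.8·0.7500 + 0.65·0.2500) ≈ 0.7869
After 'normal': P(faulty) = 0.2·0.7869 / (0.2·0.7869 + 0.35·0.2131) ≈ 0.6784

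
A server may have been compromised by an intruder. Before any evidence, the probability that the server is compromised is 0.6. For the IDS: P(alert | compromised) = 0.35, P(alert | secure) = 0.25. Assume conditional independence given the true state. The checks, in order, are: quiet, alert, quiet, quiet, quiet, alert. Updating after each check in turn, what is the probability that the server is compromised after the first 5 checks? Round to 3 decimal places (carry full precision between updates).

After 'quiet': P(compromised) = 0.65·0.6000 / (0.65·0.6000 + 0.75·0.4000) ≈ 0.5652
After 'alert': P(compromised) = 0.35·0.5652 / (0.35·0.5652 + 0.25·0.4348) ≈ 0.6454
After 'quiet': P(compromised) = 0.65·0.6454 / (0.65·0.6454 + 0.75·0.3546) ≈ 0.6120
After 'quiet': P(compromised) = 0.65·0.6120 / (0.65·0.6120 + 0.75·0.3880) ≈ 0.5775
After 'quiet': P(compromised) = 0.65·0.5775 / (0.65·0.5775 + 0.75·0.4225) ≈ 0.5423

0.542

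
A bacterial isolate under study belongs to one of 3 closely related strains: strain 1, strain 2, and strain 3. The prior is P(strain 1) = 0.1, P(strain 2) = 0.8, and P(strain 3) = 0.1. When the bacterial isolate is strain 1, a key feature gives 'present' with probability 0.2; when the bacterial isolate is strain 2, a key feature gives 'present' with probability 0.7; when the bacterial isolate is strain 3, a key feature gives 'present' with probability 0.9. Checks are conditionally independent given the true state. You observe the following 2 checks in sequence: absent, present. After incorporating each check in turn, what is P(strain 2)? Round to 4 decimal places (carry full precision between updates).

After 'absent': normaliser = 0.8·0.1000 + 0.3·0.8000 + 0.1·0.1000; P(strain 1) ≈ 0.2424, P(strain 2) ≈ 0.7273, P(strain 3) ≈ 0.0303
After 'present': normaliser = 0.2·0.2424 + 0.7·0.7273 + 0.9·0.0303; P(strain 1) ≈ 0.0829, P(strain 2) ≈ 0.8705, P(strain 3) ≈ 0.0466

0.8705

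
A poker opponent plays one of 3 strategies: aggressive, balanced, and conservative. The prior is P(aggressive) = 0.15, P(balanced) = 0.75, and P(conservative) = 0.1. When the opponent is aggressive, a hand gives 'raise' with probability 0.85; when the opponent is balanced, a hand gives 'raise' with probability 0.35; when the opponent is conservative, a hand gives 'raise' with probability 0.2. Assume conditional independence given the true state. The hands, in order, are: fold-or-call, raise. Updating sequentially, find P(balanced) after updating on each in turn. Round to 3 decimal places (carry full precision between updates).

0.829

After 'fold-or-call': normaliser = 0.15·0.1500 + 0.65·0.7500 + 0.8·0.1000; P(aggressive) ≈ 0.0381, P(balanced) ≈ 0.8263, P(conservative) ≈ 0.1356
After 'raise': normaliser = 0.85·0.0381 + 0.35·0.8263 + 0.2·0.1356; P(aggressive) ≈ 0.0930, P(balanced) ≈ 0.8293, P(conservative) ≈ 0.0778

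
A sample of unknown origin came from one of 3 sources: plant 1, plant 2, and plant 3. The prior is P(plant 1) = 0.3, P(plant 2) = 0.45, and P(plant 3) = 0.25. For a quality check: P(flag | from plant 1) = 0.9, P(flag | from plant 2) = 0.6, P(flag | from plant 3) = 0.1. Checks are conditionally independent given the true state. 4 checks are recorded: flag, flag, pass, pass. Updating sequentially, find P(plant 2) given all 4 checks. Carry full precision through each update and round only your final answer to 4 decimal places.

After 'flag': normaliser = 0.9·0.3000 + 0.6·0.4500 + 0.1·0.2500; P(plant 1) ≈ 0.4779, P(plant 2) ≈ 0.4779, P(plant 3) ≈ 0.0442
After 'flag': normaliser = 0.9·0.4779 + 0.6·0.4779 + 0.1·0.0442; P(plant 1) ≈ 0.5963, P(plant 2) ≈ 0.3975, P(plant 3) ≈ 0.0061
After 'pass': normaliser = 0.1·0.5963 + 0.4·0.3975 + 0.9·0.0061; P(plant 1) ≈ 0.2660, P(plant 2) ≈ 0.7094, P(plant 3) ≈ 0.0246
After 'pass': normaliser = 0.1·0.2660 + 0.4·0.7094 + 0.9·0.0246; P(plant 1) ≈ 0.0800, P(plant 2) ≈ 0.8533, P(plant 3) ≈ 0.0667

0.8533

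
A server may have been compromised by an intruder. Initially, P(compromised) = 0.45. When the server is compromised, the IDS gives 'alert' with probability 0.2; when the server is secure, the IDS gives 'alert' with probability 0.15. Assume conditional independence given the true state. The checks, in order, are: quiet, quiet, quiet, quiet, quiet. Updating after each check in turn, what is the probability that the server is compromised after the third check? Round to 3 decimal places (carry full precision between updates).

After 'quiet': P(compromised) = 0.8·0.4500 / (0.8·0.4500 + 0.85·0.5500) ≈ 0.4350
After 'quiet': P(compromised) = 0.8·0.4350 / (0.8·0.4350 + 0.85·0.5650) ≈ 0.4202
After 'quiet': P(compromised) = 0.8·0.4202 / (0.8·0.4202 + 0.85·0.5798) ≈ 0.4055

0.406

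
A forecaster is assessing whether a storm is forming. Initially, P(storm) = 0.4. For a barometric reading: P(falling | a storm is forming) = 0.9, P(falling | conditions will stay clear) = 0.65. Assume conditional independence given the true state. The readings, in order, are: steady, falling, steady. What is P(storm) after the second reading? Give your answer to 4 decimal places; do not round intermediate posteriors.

0.2087

After 'steady': P(storm) = 0.1·0.4000 / (0.1·0.4000 + 0.35·0.6000) ≈ 0.1600
After 'falling': P(storm) = 0.9·0.1600 / (0.9·0.1600 + 0.65·0.8400) ≈ 0.2087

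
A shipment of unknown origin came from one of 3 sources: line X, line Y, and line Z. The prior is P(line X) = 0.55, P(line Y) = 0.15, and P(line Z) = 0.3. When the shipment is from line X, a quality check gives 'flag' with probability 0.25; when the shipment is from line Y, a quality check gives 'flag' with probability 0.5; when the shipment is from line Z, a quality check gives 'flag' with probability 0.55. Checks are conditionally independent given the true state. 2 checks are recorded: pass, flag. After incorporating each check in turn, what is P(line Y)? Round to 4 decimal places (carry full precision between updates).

After 'pass': normaliser = 0.75·0.5500 + 0.5·0.1500 + 0.45·0.3000; P(line X) ≈ 0.6627, P(line Y) ≈ 0.1205, P(line Z) ≈ 0.2169
After 'flag': normaliser = 0.25·0.6627 + 0.5·0.1205 + 0.55·0.2169; P(line X) ≈ 0.4799, P(line Y) ≈ 0.1745, P(line Z) ≈ 0.3455

0.1745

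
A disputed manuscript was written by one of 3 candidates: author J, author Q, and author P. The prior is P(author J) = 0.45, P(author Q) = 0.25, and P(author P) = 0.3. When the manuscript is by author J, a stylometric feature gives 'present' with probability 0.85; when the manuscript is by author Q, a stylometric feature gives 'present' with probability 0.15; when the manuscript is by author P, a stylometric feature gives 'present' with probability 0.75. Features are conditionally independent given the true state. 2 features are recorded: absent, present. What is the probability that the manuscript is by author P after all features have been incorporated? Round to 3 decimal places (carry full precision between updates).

0.387

After 'absent': normaliser = 0.15·0.4500 + 0.85·0.2500 + 0.25·0.3000; P(author J) ≈ 0.1901, P(author Q) ≈ 0.5986, P(author P) ≈ 0.2113
After 'present': normaliser = 0.85·0.1901 + 0.15·0.5986 + 0.75·0.2113; P(author J) ≈ 0.3943, P(author Q) ≈ 0.2191, P(author P) ≈ 0.3866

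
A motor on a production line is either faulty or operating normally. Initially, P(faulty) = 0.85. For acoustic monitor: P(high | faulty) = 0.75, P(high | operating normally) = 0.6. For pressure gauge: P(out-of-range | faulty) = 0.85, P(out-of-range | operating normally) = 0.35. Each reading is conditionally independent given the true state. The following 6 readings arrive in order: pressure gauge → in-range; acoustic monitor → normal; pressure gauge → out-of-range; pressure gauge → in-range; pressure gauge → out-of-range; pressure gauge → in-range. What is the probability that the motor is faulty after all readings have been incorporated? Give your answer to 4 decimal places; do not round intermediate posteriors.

0.2043

After pressure gauge='in-range': P(faulty) = 0.15·0.8500 / (0.15·0.8500 + 0.65·0.1500) ≈ 0.5667
After acoustic monitor='normal': P(faulty) = 0.25·0.5667 / (0.25·0.5667 + 0.4·0.4333) ≈ 0.4497
After pressure gauge='out-of-range': P(faulty) = 0.85·0.4497 / (0.85·0.4497 + 0.35·0.5503) ≈ 0.6650
After pressure gauge='in-range': P(faulty) = 0.15·0.6650 / (0.15·0.6650 + 0.65·0.3350) ≈ 0.3142
After pressure gauge='out-of-range': P(faulty) = 0.85·0.3142 / (0.85·0.3142 + 0.35·0.6858) ≈ 0.5266
After pressure gauge='in-range': P(faulty) = 0.15·0.5266 / (0.15·0.5266 + 0.65·0.4734) ≈ 0.2043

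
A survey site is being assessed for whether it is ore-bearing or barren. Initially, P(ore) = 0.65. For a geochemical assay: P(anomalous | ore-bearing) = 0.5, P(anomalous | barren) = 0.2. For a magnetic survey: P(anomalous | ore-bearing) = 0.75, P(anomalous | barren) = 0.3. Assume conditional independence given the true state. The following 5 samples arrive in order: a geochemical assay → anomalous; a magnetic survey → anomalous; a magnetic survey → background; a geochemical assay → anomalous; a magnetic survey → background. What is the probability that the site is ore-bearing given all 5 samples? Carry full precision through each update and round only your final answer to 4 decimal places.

0.7873

After a geochemical assay='anomalous': P(ore) = 0.5·0.6500 / (0.5·0.6500 + 0.2·0.3500) ≈ 0.8228
After a magnetic survey='anomalous': P(ore) = 0.75·0.8228 / (0.75·0.8228 + 0.3·0.1772) ≈ 0.9207
After a magnetic survey='background': P(ore) = 0.25·0.9207 / (0.25·0.9207 + 0.7·0.0793) ≈ 0.8057
After a geochemical assay='anomalous': P(ore) = 0.5·0.8057 / (0.5·0.8057 + 0.2·0.1943) ≈ 0.9120
After a magnetic survey='background': P(ore) = 0.25·0.9120 / (0.25·0.9120 + 0.7·0.0880) ≈ 0.7873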